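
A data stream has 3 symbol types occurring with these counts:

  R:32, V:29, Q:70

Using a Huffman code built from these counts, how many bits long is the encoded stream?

Greedily combine the two least-frequent nodes:
V(29) + R(32) → 61
61 + Q(70) → 131
Each symbol's bit-cost is frequency × depth; summing gives 192 bits (equivalently 61 + 131).

192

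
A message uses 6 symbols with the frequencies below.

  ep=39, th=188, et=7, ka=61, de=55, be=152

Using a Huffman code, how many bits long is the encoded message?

1125

Build the Huffman tree bottom-up:
combine et(7), ep(39) → 46
combine 46, de(55) → 101
combine ka(61), 101 → 162
combine be(152), 162 → 314
combine th(188), 314 → 502
Total encoded bits = sum of merged weights = 46 + 101 + 162 + 314 + 502 = 1125.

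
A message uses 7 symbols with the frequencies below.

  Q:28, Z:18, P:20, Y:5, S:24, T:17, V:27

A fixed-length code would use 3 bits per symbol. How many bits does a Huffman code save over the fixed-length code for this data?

Fixed-length: 3 bits × 139 symbols = 417 bits.
Huffman merges:
Y(5) + T(17) → 22
Z(18) + P(20) → 38
22 + S(24) → 46
V(27) + Q(28) → 55
38 + 46 → 84
55 + 84 → 139
Huffman total = 22 + 38 + 46 + 55 + 84 + 139 = 384 bits.
Saving = 417 − 384 = 33 bits.

33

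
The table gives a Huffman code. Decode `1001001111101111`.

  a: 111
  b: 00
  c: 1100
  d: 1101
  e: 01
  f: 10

Read left to right; each codeword is recognised as soon as it completes (prefix code):
  10→f | 01→e | 00→b | 111→a | 1101→d | 111→a
Decoded message: febada

febada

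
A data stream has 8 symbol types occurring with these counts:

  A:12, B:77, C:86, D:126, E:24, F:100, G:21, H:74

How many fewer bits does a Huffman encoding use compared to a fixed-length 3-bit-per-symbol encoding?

136

Fixed-length: 3 bits × 520 symbols = 1560 bits.
Huffman merges:
merge A(12) and G(21): 33
merge E(24) and 33: 57
merge 57 and H(74): 131
merge B(77) and C(86): 163
merge F(100) and D(126): 226
merge 131 and 163: 294
merge 226 and 294: 520
Huffman total = 33 + 57 + 131 + 163 + 226 + 294 + 520 = 1424 bits.
Saving = 1560 − 1424 = 136 bits.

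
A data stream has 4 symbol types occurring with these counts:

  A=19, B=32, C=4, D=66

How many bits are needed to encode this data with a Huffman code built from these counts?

199

Build the Huffman tree bottom-up:
C(4) + A(19) → 23
23 + B(32) → 55
55 + D(66) → 121
Total encoded bits = sum of merged weights = 23 + 55 + 121 = 199.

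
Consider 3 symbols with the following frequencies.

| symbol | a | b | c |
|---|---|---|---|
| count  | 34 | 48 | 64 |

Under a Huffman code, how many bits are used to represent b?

2

Repeatedly merge the two smallest:
a(34) + b(48) → 82
c(64) + 82 → 146
b sits 2 levels below the root, so its codeword is 2 bits.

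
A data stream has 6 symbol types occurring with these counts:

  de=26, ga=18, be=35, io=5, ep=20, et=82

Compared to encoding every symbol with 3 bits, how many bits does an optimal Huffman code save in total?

141

Fixed-length: 3 bits × 186 symbols = 558 bits.
Huffman merges:
combine io(5), ga(18) → 23
combine ep(20), 23 → 43
combine de(26), be(35) → 61
combine 43, 61 → 104
combine et(82), 104 → 186
Huffman total = 23 + 43 + 61 + 104 + 186 = 417 bits.
Saving = 558 − 417 = 141 bits.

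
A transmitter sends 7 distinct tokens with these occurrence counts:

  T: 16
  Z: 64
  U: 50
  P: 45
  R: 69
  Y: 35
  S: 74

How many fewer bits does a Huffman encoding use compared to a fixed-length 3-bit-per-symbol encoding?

Fixed-length: 3 bits × 353 symbols = 1059 bits.
Huffman merges:
T(16) + Y(35) → 51
P(45) + U(50) → 95
51 + Z(64) → 115
R(69) + S(74) → 143
95 + 115 → 210
143 + 210 → 353
Huffman total = 51 + 95 + 115 + 143 + 210 + 353 = 967 bits.
Saving = 1059 − 967 = 92 bits.

92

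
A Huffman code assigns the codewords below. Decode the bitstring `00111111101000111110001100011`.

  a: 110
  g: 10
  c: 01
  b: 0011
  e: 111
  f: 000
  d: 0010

beagbefab

Read left to right; each codeword is recognised as soon as it completes (prefix code):
  0011→b | 111→e | 110→a | 10→g | 0011→b | 111→e | 000→f | 110→a | 0011→b
Decoded message: beagbefab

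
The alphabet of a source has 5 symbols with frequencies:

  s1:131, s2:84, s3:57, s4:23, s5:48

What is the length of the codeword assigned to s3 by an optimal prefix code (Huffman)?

3

Repeatedly merge the two smallest:
merge s4(23) and s5(48): 71
merge s3(57) and 71: 128
merge s2(84) and 128: 212
merge s1(131) and 212: 343
s3's leaf is at depth 3, giving a 3-bit codeword.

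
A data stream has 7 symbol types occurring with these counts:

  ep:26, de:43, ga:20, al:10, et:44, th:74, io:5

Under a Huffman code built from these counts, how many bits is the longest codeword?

5

Merge the two lowest-weight nodes at each step:
combine io(5), al(10) → 15
combine 15, ga(20) → 35
combine ep(26), 35 → 61
combine de(43), et(44) → 87
combine 61, th(74) → 135
combine 87, 135 → 222
The rarest symbols sit at the bottom; the longest codeword is 5 bits.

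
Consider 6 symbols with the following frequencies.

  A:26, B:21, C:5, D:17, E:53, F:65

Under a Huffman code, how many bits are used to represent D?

Huffman merges, smallest pair first:
combine C(5), D(17) → 22
combine B(21), 22 → 43
combine A(26), 43 → 69
combine E(53), F(65) → 118
combine 69, 118 → 187
The subtree containing D is merged 4 times, so code length = 4.

4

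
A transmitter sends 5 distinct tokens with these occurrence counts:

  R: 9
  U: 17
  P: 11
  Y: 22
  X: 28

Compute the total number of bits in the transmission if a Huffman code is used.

Build the Huffman tree bottom-up:
combine R(9), P(11) → 20
combine U(17), 20 → 37
combine Y(22), X(28) → 50
combine 37, 50 → 87
Total encoded bits = sum of merged weights = 20 + 37 + 50 + 87 = 194.

194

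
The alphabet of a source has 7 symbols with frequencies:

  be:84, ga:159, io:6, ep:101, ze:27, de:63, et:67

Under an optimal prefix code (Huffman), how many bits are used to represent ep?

Build the tree from the bottom:
io(6) + ze(27) → 33
33 + de(63) → 96
et(67) + be(84) → 151
96 + ep(101) → 197
151 + ga(159) → 310
197 + 310 → 507
ep's leaf is at depth 2, giving a 2-bit codeword.

2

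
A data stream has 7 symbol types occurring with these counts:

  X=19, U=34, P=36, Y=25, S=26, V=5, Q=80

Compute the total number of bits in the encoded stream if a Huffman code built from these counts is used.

Merge the two smallest weights repeatedly:
V(5) + X(19) → 24
24 + Y(25) → 49
S(26) + U(34) → 60
P(36) + 49 → 85
60 + Q(80) → 140
85 + 140 → 225
The encoded length is the sum of every internal node's weight: 24 + 49 + 60 + 85 + 140 + 225 = 583 bits.

583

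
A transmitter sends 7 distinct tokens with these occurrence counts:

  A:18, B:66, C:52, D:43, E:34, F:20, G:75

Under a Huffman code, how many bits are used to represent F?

Repeatedly merge the two smallest:
merge A(18) and F(20): 38
merge E(34) and 38: 72
merge D(43) and C(52): 95
merge B(66) and 72: 138
merge G(75) and 95: 170
merge 138 and 170: 308
F sits 4 levels below the root, so its codeword is 4 bits.

4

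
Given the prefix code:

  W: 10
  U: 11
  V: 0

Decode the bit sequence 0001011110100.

Read left to right; each codeword is recognised as soon as it completes (prefix code):
  0→V | 0→V | 0→V | 10→W | 11→U | 11→U | 0→V | 10→W | 0→V
Decoded message: VVVWUUVWV

VVVWUUVWV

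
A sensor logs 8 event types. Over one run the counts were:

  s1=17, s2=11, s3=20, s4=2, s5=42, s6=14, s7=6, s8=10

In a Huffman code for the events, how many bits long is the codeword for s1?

Repeatedly merge the two smallest:
combine s4(2), s7(6) → 8
combine 8, s8(10) → 18
combine s2(11), s6(14) → 25
combine s1(17), 18 → 35
combine s3(20), 25 → 45
combine 35, s5(42) → 77
combine 45, 77 → 122
s1 sits 3 levels below the root, so its codeword is 3 bits.

3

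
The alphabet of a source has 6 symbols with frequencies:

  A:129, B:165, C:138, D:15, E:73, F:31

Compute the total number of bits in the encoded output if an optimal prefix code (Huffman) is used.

Build the Huffman tree bottom-up:
merge D(15) and F(31): 46
merge 46 and E(73): 119
merge 119 and A(129): 248
merge C(138) and B(165): 303
merge 248 and 303: 551
Each symbol's bit-cost is frequency × depth; summing gives 1267 bits (equivalently 46 + 119 + 248 + 303 + 551).

1267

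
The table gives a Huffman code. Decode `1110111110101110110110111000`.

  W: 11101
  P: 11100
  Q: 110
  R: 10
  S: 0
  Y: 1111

WYSRWRQPS

Read left to right; each codeword is recognised as soon as it completes (prefix code):
  11101→W | 1111→Y | 0→S | 10→R | 11101→W | 10→R | 110→Q | 11100→P | 0→S
Decoded message: WYSRWRQPS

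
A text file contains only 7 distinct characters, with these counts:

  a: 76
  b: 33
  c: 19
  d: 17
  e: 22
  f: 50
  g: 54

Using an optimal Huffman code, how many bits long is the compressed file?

719

Merge the two smallest weights repeatedly:
merge d(17) and c(19): 36
merge e(22) and b(33): 55
merge 36 and f(50): 86
merge g(54) and 55: 109
merge a(76) and 86: 162
merge 109 and 162: 271
Total encoded bits = sum of merged weights = 36 + 55 + 86 + 109 + 162 + 271 = 719.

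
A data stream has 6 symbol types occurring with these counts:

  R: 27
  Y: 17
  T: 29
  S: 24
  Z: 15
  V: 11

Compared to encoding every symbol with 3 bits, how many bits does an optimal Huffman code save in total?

56

Fixed-length: 3 bits × 123 symbols = 369 bits.
Huffman merges:
V(11) + Z(15) → 26
Y(17) + S(24) → 41
26 + R(27) → 53
T(29) + 41 → 70
53 + 70 → 123
Huffman total = 26 + 41 + 53 + 70 + 123 = 313 bits.
Saving = 369 − 313 = 56 bits.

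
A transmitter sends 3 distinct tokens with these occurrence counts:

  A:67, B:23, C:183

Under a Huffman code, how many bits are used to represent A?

Huffman merges, smallest pair first:
combine B(23), A(67) → 90
combine 90, C(183) → 273
A's leaf is at depth 2, giving a 2-bit codeword.

2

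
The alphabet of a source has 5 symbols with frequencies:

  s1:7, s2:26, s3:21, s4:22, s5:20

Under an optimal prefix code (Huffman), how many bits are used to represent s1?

3

Repeatedly merge the two smallest:
s1(7) + s5(20) → 27
s3(21) + s4(22) → 43
s2(26) + 27 → 53
43 + 53 → 96
s1 sits 3 levels below the root, so its codeword is 3 bits.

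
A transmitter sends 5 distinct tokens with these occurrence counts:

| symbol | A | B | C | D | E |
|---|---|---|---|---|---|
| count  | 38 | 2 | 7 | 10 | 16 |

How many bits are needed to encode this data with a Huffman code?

136

Greedily combine the two least-frequent nodes:
B(2) + C(7) → 9
9 + D(10) → 19
E(16) + 19 → 35
35 + A(38) → 73
Total encoded bits = sum of merged weights = 9 + 19 + 35 + 73 = 136.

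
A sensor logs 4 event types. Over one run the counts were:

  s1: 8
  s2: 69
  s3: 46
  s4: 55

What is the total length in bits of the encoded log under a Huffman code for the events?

Merge the two smallest weights repeatedly:
merge s1(8) and s3(46): 54
merge 54 and s4(55): 109
merge s2(69) and 109: 178
Each symbol's bit-cost is frequency × depth; summing gives 341 bits (equivalently 54 + 109 + 178).

341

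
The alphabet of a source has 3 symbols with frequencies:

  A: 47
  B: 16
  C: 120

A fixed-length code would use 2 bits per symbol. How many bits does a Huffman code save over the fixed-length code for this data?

120

Fixed-length: 2 bits × 183 symbols = 366 bits.
Huffman merges:
B(16) + A(47) → 63
63 + C(120) → 183
Huffman total = 63 + 183 = 246 bits.
Saving = 366 − 246 = 120 bits.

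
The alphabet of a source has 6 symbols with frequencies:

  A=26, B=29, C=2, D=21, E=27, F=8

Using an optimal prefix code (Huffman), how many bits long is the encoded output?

267

Merge the two smallest weights repeatedly:
combine C(2), F(8) → 10
combine 10, D(21) → 31
combine A(26), E(27) → 53
combine B(29), 31 → 60
combine 53, 60 → 113
Each symbol's bit-cost is frequency × depth; summing gives 267 bits (equivalently 10 + 31 + 53 + 60 + 113).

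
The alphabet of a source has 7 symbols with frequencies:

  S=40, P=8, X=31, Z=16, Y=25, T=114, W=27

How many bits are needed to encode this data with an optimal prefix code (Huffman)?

Greedily combine the two least-frequent nodes:
merge P(8) and Z(16): 24
merge 24 and Y(25): 49
merge W(27) and X(31): 58
merge S(40) and 49: 89
merge 58 and 89: 147
merge T(114) and 147: 261
The encoded length is the sum of every internal node's weight: 24 + 49 + 58 + 89 + 147 + 261 = 628 bits.

628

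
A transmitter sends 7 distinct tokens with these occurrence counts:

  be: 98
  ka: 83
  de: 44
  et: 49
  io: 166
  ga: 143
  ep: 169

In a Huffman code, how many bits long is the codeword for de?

4

Repeatedly merge the two smallest:
de(44) + et(49) → 93
ka(83) + 93 → 176
be(98) + ga(143) → 241
io(166) + ep(169) → 335
176 + 241 → 417
335 + 417 → 752
The subtree containing de is merged 4 times, so code length = 4.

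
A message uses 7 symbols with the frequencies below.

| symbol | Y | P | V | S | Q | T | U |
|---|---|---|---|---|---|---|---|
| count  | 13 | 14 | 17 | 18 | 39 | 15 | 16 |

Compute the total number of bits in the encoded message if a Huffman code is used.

Merge the two smallest weights repeatedly:
combine Y(13), P(14) → 27
combine T(15), U(16) → 31
combine V(17), S(18) → 35
combine 27, 31 → 58
combine 35, Q(39) → 74
combine 58, 74 → 132
Total encoded bits = sum of merged weights = 27 + 31 + 35 + 58 + 74 + 132 = 357.

357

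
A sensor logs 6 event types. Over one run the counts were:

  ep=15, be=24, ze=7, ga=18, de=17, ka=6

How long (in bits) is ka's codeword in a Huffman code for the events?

Build the tree from the bottom:
combine ka(6), ze(7) → 13
combine 13, ep(15) → 28
combine de(17), ga(18) → 35
combine be(24), 28 → 52
combine 35, 52 → 87
The subtree containing ka is merged 4 times, so code length = 4.

4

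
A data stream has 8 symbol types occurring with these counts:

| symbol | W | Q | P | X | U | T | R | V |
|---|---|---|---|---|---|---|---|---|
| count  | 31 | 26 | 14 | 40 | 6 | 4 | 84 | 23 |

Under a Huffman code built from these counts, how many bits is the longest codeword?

5

Merge the two lowest-weight nodes at each step:
merge T(4) and U(6): 10
merge 10 and P(14): 24
merge V(23) and 24: 47
merge Q(26) and W(31): 57
merge X(40) and 47: 87
merge 57 and R(84): 141
merge 87 and 141: 228
The rarest symbols sit at the bottom; the longest codeword is 5 bits.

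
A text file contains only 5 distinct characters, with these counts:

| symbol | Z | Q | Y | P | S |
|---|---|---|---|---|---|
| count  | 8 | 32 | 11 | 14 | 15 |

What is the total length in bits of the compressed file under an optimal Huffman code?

Build the Huffman tree bottom-up:
Z(8) + Y(11) → 19
P(14) + S(15) → 29
19 + 29 → 48
Q(32) + 48 → 80
The encoded length is the sum of every internal node's weight: 19 + 29 + 48 + 80 = 176 bits.

176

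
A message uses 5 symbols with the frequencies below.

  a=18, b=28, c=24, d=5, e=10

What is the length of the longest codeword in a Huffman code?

3

Merge the two lowest-weight nodes at each step:
merge d(5) and e(10): 15
merge 15 and a(18): 33
merge c(24) and b(28): 52
merge 33 and 52: 85
Maximum depth reached is 3.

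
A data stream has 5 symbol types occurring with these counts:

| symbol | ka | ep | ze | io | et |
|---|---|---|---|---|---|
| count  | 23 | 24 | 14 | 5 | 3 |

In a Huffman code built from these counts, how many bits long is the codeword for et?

4

Repeatedly merge the two smallest:
combine et(3), io(5) → 8
combine 8, ze(14) → 22
combine 22, ka(23) → 45
combine ep(24), 45 → 69
et's leaf is at depth 4, giving a 4-bit codeword.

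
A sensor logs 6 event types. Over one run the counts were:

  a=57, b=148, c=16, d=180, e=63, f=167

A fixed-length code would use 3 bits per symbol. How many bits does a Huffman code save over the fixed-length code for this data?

422

Fixed-length: 3 bits × 631 symbols = 1893 bits.
Huffman merges:
c(16) + a(57) → 73
e(63) + 73 → 136
136 + b(148) → 284
f(167) + d(180) → 347
284 + 347 → 631
Huffman total = 73 + 136 + 284 + 347 + 631 = 1471 bits.
Saving = 1893 − 1471 = 422 bits.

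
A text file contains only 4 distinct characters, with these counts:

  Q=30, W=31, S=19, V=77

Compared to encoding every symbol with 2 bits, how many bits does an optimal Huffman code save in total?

Fixed-length: 2 bits × 157 symbols = 314 bits.
Huffman merges:
combine S(19), Q(30) → 49
combine W(31), 49 → 80
combine V(77), 80 → 157
Huffman total = 49 + 80 + 157 = 286 bits.
Saving = 314 − 286 = 28 bits.

28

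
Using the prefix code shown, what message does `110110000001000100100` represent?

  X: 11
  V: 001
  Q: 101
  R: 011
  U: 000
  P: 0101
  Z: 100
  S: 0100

Read left to right; each codeword is recognised as soon as it completes (prefix code):
  11→X | 011→R | 000→U | 000→U | 100→Z | 0100→S | 100→Z
Decoded message: XRUUZSZ

XRUUZSZ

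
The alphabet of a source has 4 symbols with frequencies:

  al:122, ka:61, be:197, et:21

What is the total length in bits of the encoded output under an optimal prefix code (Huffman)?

Merge the two smallest weights repeatedly:
et(21) + ka(61) → 82
82 + al(122) → 204
be(197) + 204 → 401
The encoded length is the sum of every internal node's weight: 82 + 204 + 401 = 687 bits.

687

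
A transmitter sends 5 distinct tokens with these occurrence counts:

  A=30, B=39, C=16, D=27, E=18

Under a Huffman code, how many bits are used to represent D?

Build the tree from the bottom:
merge C(16) and E(18): 34
merge D(27) and A(30): 57
merge 34 and B(39): 73
merge 57 and 73: 130
D sits 2 levels below the root, so its codeword is 2 bits.

2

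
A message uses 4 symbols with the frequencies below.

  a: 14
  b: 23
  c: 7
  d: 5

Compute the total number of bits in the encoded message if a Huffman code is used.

Merge the two smallest weights repeatedly:
combine d(5), c(7) → 12
combine 12, a(14) → 26
combine b(23), 26 → 49
Total encoded bits = sum of merged weights = 12 + 26 + 49 = 87.

87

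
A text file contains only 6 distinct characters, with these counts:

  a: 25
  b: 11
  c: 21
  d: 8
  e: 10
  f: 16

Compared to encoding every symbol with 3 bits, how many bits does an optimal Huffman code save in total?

Fixed-length: 3 bits × 91 symbols = 273 bits.
Huffman merges:
d(8) + e(10) → 18
b(11) + f(16) → 27
18 + c(21) → 39
a(25) + 27 → 52
39 + 52 → 91
Huffman total = 18 + 27 + 39 + 52 + 91 = 227 bits.
Saving = 273 − 227 = 46 bits.

46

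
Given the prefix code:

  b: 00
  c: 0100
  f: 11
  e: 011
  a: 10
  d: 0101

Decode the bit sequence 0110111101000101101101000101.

Read left to right; each codeword is recognised as soon as it completes (prefix code):
  011→e | 011→e | 11→f | 0100→c | 0101→d | 10→a | 11→f | 0100→c | 0101→d
Decoded message: eefcdafcd

eefcdafcd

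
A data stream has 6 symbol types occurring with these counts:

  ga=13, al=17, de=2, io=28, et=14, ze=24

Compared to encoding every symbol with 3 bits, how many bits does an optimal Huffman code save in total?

54

Fixed-length: 3 bits × 98 symbols = 294 bits.
Huffman merges:
combine de(2), ga(13) → 15
combine et(14), 15 → 29
combine al(17), ze(24) → 41
combine io(28), 29 → 57
combine 41, 57 → 98
Huffman total = 15 + 29 + 41 + 57 + 98 = 240 bits.
Saving = 294 − 240 = 54 bits.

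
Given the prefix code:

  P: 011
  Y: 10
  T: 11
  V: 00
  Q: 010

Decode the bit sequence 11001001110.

Read left to right; each codeword is recognised as soon as it completes (prefix code):
  11→T | 00→V | 10→Y | 011→P | 10→Y
Decoded message: TVYPY

TVYPY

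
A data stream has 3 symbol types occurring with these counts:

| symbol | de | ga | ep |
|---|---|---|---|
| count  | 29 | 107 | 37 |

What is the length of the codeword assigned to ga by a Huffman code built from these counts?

Build the tree from the bottom:
combine de(29), ep(37) → 66
combine 66, ga(107) → 173
ga is merged only at the final step, so code length = 1.

1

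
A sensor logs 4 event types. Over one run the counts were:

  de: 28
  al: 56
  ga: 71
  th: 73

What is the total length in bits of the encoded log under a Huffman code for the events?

Build the Huffman tree bottom-up:
de(28) + al(56) → 84
ga(71) + th(73) → 144
84 + 144 → 228
Total encoded bits = sum of merged weights = 84 + 144 + 228 = 456.

456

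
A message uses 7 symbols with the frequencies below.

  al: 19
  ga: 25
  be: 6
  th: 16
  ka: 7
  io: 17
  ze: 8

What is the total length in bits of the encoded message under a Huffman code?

263

Greedily combine the two least-frequent nodes:
merge be(6) and ka(7): 13
merge ze(8) and 13: 21
merge th(16) and io(17): 33
merge al(19) and 21: 40
merge ga(25) and 33: 58
merge 40 and 58: 98
Each symbol's bit-cost is frequency × depth; summing gives 263 bits (equivalently 13 + 21 + 33 + 40 + 58 + 98).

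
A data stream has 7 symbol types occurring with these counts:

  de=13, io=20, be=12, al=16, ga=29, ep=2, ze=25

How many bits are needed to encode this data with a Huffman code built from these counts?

311

Merge the two smallest weights repeatedly:
ep(2) + be(12) → 14
de(13) + 14 → 27
al(16) + io(20) → 36
ze(25) + 27 → 52
ga(29) + 36 → 65
52 + 65 → 117
Total encoded bits = sum of merged weights = 14 + 27 + 36 + 52 + 65 + 117 = 311.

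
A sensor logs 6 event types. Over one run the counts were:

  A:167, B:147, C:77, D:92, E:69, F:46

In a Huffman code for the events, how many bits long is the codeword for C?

3

Huffman merges, smallest pair first:
F(46) + E(69) → 115
C(77) + D(92) → 169
115 + B(147) → 262
A(167) + 169 → 336
262 + 336 → 598
C's leaf is at depth 3, giving a 3-bit codeword.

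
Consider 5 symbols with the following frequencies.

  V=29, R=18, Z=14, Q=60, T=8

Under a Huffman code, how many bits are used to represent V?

2

Huffman merges, smallest pair first:
T(8) + Z(14) → 22
R(18) + 22 → 40
V(29) + 40 → 69
Q(60) + 69 → 129
The subtree containing V is merged 2 times, so code length = 2.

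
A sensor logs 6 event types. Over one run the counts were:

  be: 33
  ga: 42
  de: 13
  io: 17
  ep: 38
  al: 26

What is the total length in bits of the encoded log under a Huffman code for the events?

424

Build the Huffman tree bottom-up:
merge de(13) and io(17): 30
merge al(26) and 30: 56
merge be(33) and ep(38): 71
merge ga(42) and 56: 98
merge 71 and 98: 169
Each symbol's bit-cost is frequency × depth; summing gives 424 bits (equivalently 30 + 56 + 71 + 98 + 169).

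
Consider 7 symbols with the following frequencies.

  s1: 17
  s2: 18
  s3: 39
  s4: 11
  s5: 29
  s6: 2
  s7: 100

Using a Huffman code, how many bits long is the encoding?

Merge the two smallest weights repeatedly:
s6(2) + s4(11) → 13
13 + s1(17) → 30
s2(18) + s5(29) → 47
30 + s3(39) → 69
47 + 69 → 116
s7(100) + 116 → 216
The encoded length is the sum of every internal node's weight: 13 + 30 + 47 + 69 + 116 + 216 = 491 bits.

491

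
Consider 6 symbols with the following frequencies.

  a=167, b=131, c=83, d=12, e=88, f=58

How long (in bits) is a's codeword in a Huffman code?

Build the tree from the bottom:
combine d(12), f(58) → 70
combine 70, c(83) → 153
combine e(88), b(131) → 219
combine 153, a(167) → 320
combine 219, 320 → 539
a sits 2 levels below the root, so its codeword is 2 bits.

2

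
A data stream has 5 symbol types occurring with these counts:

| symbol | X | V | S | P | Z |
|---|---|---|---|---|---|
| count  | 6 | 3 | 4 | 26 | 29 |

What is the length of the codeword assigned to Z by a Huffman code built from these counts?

1

Repeatedly merge the two smallest:
merge V(3) and S(4): 7
merge X(6) and 7: 13
merge 13 and P(26): 39
merge Z(29) and 39: 68
Z is merged only at the final step, so code length = 1.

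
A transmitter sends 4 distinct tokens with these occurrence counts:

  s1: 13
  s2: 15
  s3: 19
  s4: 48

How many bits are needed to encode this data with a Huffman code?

Greedily combine the two least-frequent nodes:
merge s1(13) and s2(15): 28
merge s3(19) and 28: 47
merge 47 and s4(48): 95
The encoded length is the sum of every internal node's weight: 28 + 47 + 95 = 170 bits.

170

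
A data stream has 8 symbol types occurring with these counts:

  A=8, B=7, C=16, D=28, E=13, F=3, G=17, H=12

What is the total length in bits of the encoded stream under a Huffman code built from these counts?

Greedily combine the two least-frequent nodes:
combine F(3), B(7) → 10
combine A(8), 10 → 18
combine H(12), E(13) → 25
combine C(16), G(17) → 33
combine 18, 25 → 43
combine D(28), 33 → 61
combine 43, 61 → 104
Total encoded bits = sum of merged weights = 10 + 18 + 25 + 33 + 43 + 61 + 104 = 294.

294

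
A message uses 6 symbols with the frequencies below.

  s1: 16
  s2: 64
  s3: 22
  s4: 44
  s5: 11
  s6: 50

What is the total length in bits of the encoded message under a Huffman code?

490

Greedily combine the two least-frequent nodes:
combine s5(11), s1(16) → 27
combine s3(22), 27 → 49
combine s4(44), 49 → 93
combine s6(50), s2(64) → 114
combine 93, 114 → 207
Each symbol's bit-cost is frequency × depth; summing gives 490 bits (equivalently 27 + 49 + 93 + 114 + 207).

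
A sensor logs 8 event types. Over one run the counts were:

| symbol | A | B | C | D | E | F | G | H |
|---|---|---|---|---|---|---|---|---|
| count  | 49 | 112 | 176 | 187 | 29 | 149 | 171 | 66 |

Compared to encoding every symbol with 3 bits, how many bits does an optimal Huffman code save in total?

Fixed-length: 3 bits × 939 symbols = 2817 bits.
Huffman merges:
merge E(29) and A(49): 78
merge H(66) and 78: 144
merge B(112) and 144: 256
merge F(149) and G(171): 320
merge C(176) and D(187): 363
merge 256 and 320: 576
merge 363 and 576: 939
Huffman total = 78 + 144 + 256 + 320 + 363 + 576 + 939 = 2676 bits.
Saving = 2817 − 2676 = 141 bits.

141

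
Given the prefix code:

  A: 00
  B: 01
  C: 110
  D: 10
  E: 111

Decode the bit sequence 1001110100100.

DBCDBA

Read left to right; each codeword is recognised as soon as it completes (prefix code):
  10→D | 01→B | 110→C | 10→D | 01→B | 00→A
Decoded message: DBCDBA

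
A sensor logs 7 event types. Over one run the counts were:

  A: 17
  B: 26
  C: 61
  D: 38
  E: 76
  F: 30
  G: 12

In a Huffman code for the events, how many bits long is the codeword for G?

Build the tree from the bottom:
combine G(12), A(17) → 29
combine B(26), 29 → 55
combine F(30), D(38) → 68
combine 55, C(61) → 116
combine 68, E(76) → 144
combine 116, 144 → 260
G's leaf is at depth 4, giving a 4-bit codeword.

4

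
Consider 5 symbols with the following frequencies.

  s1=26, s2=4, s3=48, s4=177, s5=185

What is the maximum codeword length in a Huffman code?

Merge the two lowest-weight nodes at each step:
s2(4) + s1(26) → 30
30 + s3(48) → 78
78 + s4(177) → 255
s5(185) + 255 → 440
The rarest symbols sit at the bottom; the longest codeword is 4 bits.

4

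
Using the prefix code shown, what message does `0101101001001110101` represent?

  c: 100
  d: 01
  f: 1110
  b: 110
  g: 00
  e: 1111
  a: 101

ddagcfa

Read left to right; each codeword is recognised as soon as it completes (prefix code):
  01→d | 01→d | 101→a | 00→g | 100→c | 1110→f | 101→a
Decoded message: ddagcfa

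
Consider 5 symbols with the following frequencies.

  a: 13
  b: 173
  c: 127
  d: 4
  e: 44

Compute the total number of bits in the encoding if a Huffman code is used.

627

Greedily combine the two least-frequent nodes:
combine d(4), a(13) → 17
combine 17, e(44) → 61
combine 61, c(127) → 188
combine b(173), 188 → 361
The encoded length is the sum of every internal node's weight: 17 + 61 + 188 + 361 = 627 bits.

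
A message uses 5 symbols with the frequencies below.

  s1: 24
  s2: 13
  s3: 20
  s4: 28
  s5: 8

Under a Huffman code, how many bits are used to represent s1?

2

Repeatedly merge the two smallest:
combine s5(8), s2(13) → 21
combine s3(20), 21 → 41
combine s1(24), s4(28) → 52
combine 41, 52 → 93
The subtree containing s1 is merged 2 times, so code length = 2.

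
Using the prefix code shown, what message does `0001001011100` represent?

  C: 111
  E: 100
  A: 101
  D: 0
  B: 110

DDDEABD

Read left to right; each codeword is recognised as soon as it completes (prefix code):
  0→D | 0→D | 0→D | 100→E | 101→A | 110→B | 0→D
Decoded message: DDDEABD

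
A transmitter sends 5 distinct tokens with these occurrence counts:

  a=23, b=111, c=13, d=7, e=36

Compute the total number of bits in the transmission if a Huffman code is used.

332

Greedily combine the two least-frequent nodes:
merge d(7) and c(13): 20
merge 20 and a(23): 43
merge e(36) and 43: 79
merge 79 and b(111): 190
Total encoded bits = sum of merged weights = 20 + 43 + 79 + 190 = 332.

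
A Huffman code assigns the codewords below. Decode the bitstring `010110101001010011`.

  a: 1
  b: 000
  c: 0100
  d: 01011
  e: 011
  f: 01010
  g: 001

Read left to right; each codeword is recognised as soon as it completes (prefix code):
  01011→d | 01010→f | 01010→f | 011→e
Decoded message: dffe

dffe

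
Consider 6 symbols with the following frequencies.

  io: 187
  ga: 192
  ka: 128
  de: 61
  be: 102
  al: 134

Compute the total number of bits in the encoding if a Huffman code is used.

2033

Merge the two smallest weights repeatedly:
merge de(61) and be(102): 163
merge ka(128) and al(134): 262
merge 163 and io(187): 350
merge ga(192) and 262: 454
merge 350 and 454: 804
The encoded length is the sum of every internal node's weight: 163 + 262 + 350 + 454 + 804 = 2033 bits.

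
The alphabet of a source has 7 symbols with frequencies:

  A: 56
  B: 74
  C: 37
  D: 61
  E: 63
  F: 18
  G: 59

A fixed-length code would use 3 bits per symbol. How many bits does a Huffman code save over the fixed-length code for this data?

82

Fixed-length: 3 bits × 368 symbols = 1104 bits.
Huffman merges:
F(18) + C(37) → 55
55 + A(56) → 111
G(59) + D(61) → 120
E(63) + B(74) → 137
111 + 120 → 231
137 + 231 → 368
Huffman total = 55 + 111 + 120 + 137 + 231 + 368 = 1022 bits.
Saving = 1104 − 1022 = 82 bits.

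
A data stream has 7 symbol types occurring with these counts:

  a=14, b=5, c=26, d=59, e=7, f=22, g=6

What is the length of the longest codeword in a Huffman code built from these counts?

Merge the two lowest-weight nodes at each step:
merge b(5) and g(6): 11
merge e(7) and 11: 18
merge a(14) and 18: 32
merge f(22) and c(26): 48
merge 32 and 48: 80
merge d(59) and 80: 139
The first pair merged (b, g) ends up deepest, at depth 5.

5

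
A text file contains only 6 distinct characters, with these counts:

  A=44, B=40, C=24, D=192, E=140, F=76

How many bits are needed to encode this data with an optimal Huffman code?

Greedily combine the two least-frequent nodes:
merge C(24) and B(40): 64
merge A(44) and 64: 108
merge F(76) and 108: 184
merge E(140) and 184: 324
merge D(192) and 324: 516
Total encoded bits = sum of merged weights = 64 + 108 + 184 + 324 + 516 = 1196.

1196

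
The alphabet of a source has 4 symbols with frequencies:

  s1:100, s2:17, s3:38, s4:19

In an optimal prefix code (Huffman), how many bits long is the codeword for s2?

3

Huffman merges, smallest pair first:
s2(17) + s4(19) → 36
36 + s3(38) → 74
74 + s1(100) → 174
s2's leaf is at depth 3, giving a 3-bit codeword.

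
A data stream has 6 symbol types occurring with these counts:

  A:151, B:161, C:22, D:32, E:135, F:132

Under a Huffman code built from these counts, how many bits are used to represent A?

Huffman merges, smallest pair first:
merge C(22) and D(32): 54
merge 54 and F(132): 186
merge E(135) and A(151): 286
merge B(161) and 186: 347
merge 286 and 347: 633
A's leaf is at depth 2, giving a 2-bit codeword.

2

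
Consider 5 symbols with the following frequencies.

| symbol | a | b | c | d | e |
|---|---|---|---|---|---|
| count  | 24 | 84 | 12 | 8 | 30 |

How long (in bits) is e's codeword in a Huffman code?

Build the tree from the bottom:
d(8) + c(12) → 20
20 + a(24) → 44
e(30) + 44 → 74
74 + b(84) → 158
The subtree containing e is merged 2 times, so code length = 2.

2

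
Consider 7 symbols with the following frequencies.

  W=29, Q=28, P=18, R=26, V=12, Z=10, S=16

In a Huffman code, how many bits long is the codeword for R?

3

Repeatedly merge the two smallest:
combine Z(10), V(12) → 22
combine S(16), P(18) → 34
combine 22, R(26) → 48
combine Q(28), W(29) → 57
combine 34, 48 → 82
combine 57, 82 → 139
R's leaf is at depth 3, giving a 3-bit codeword.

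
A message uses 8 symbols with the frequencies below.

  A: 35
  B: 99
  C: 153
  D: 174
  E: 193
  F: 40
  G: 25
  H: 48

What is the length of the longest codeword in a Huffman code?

5

Merge the two lowest-weight nodes at each step:
combine G(25), A(35) → 60
combine F(40), H(48) → 88
combine 60, 88 → 148
combine B(99), 148 → 247
combine C(153), D(174) → 327
combine E(193), 247 → 440
combine 327, 440 → 767
The first pair merged (G, A) ends up deepest, at depth 5.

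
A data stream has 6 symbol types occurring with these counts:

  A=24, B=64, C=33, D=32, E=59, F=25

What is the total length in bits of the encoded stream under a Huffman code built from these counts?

588

Build the Huffman tree bottom-up:
merge A(24) and F(25): 49
merge D(32) and C(33): 65
merge 49 and E(59): 108
merge B(64) and 65: 129
merge 108 and 129: 237
The encoded length is the sum of every internal node's weight: 49 + 65 + 108 + 129 + 237 = 588 bits.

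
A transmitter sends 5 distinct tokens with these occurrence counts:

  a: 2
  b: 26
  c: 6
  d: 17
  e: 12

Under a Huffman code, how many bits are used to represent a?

4

Huffman merges, smallest pair first:
a(2) + c(6) → 8
8 + e(12) → 20
d(17) + 20 → 37
b(26) + 37 → 63
The subtree containing a is merged 4 times, so code length = 4.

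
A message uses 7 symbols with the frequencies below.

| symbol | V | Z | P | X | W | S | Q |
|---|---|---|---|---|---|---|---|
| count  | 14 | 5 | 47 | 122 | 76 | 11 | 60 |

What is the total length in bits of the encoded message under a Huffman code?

793

Greedily combine the two least-frequent nodes:
combine Z(5), S(11) → 16
combine V(14), 16 → 30
combine 30, P(47) → 77
combine Q(60), W(76) → 136
combine 77, X(122) → 199
combine 136, 199 → 335
Each symbol's bit-cost is frequency × depth; summing gives 793 bits (equivalently 16 + 30 + 77 + 136 + 199 + 335).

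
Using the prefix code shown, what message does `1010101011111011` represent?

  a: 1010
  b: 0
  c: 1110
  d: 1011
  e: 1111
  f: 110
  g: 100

Read left to right; each codeword is recognised as soon as it completes (prefix code):
  1010→a | 1010→a | 1111→e | 1011→d
Decoded message: aaed

aaed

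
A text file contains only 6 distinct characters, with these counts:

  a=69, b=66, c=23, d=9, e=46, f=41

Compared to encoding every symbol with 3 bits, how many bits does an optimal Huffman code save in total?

Fixed-length: 3 bits × 254 symbols = 762 bits.
Huffman merges:
combine d(9), c(23) → 32
combine 32, f(41) → 73
combine e(46), b(66) → 112
combine a(69), 73 → 142
combine 112, 142 → 254
Huffman total = 32 + 73 + 112 + 142 + 254 = 613 bits.
Saving = 762 − 613 = 149 bits.

149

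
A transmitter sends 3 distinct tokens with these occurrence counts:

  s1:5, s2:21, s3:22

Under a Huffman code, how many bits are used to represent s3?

1

Huffman merges, smallest pair first:
s1(5) + s2(21) → 26
s3(22) + 26 → 48
s3 sits one level below the root: a 1-bit codeword.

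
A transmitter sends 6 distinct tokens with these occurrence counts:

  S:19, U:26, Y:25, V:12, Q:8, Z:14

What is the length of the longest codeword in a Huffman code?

Merge the two lowest-weight nodes at each step:
combine Q(8), V(12) → 20
combine Z(14), S(19) → 33
combine 20, Y(25) → 45
combine U(26), 33 → 59
combine 45, 59 → 104
The rarest symbols sit at the bottom; the longest codeword is 3 bits.

3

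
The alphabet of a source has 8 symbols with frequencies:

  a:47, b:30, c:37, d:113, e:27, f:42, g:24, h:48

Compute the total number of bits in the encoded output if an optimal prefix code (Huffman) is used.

Greedily combine the two least-frequent nodes:
merge g(24) and e(27): 51
merge b(30) and c(37): 67
merge f(42) and a(47): 89
merge h(48) and 51: 99
merge 67 and 89: 156
merge 99 and d(113): 212
merge 156 and 212: 368
Total encoded bits = sum of merged weights = 51 + 67 + 89 + 99 + 156 + 212 + 368 = 1042.

1042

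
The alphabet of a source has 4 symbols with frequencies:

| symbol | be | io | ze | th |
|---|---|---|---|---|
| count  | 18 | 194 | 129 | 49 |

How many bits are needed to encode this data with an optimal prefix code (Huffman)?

Build the Huffman tree bottom-up:
be(18) + th(49) → 67
67 + ze(129) → 196
io(194) + 196 → 390
Each symbol's bit-cost is frequency × depth; summing gives 653 bits (equivalently 67 + 196 + 390).

653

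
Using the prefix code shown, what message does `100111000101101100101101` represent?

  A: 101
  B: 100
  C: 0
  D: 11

Read left to right; each codeword is recognised as soon as it completes (prefix code):
  100→B | 11→D | 100→B | 0→C | 101→A | 101→A | 100→B | 101→A | 101→A
Decoded message: BDBCAABAA

BDBCAABAA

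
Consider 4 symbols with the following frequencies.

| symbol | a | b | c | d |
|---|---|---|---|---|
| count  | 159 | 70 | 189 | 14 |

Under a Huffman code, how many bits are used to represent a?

2

Huffman merges, smallest pair first:
d(14) + b(70) → 84
84 + a(159) → 243
c(189) + 243 → 432
a's leaf is at depth 2, giving a 2-bit codeword.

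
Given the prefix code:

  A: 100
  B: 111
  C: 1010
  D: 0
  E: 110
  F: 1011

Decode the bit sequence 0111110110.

DBEE

Read left to right; each codeword is recognised as soon as it completes (prefix code):
  0→D | 111→B | 110→E | 110→E
Decoded message: DBEE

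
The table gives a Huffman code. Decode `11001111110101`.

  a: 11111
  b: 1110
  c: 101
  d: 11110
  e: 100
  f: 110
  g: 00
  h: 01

fhahh

Read left to right; each codeword is recognised as soon as it completes (prefix code):
  110→f | 01→h | 11111→a | 01→h | 01→h
Decoded message: fhahh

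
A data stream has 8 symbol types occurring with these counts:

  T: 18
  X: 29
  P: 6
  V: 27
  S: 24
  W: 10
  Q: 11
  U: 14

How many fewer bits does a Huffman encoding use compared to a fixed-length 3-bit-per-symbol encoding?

15

Fixed-length: 3 bits × 139 symbols = 417 bits.
Huffman merges:
P(6) + W(10) → 16
Q(11) + U(14) → 25
16 + T(18) → 34
S(24) + 25 → 49
V(27) + X(29) → 56
34 + 49 → 83
56 + 83 → 139
Huffman total = 16 + 25 + 34 + 49 + 56 + 83 + 139 = 402 bits.
Saving = 417 − 402 = 15 bits.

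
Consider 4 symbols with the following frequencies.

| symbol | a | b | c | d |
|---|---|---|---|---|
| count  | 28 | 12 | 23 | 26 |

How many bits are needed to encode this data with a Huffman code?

178

Greedily combine the two least-frequent nodes:
b(12) + c(23) → 35
d(26) + a(28) → 54
35 + 54 → 89
Each symbol's bit-cost is frequency × depth; summing gives 178 bits (equivalently 35 + 54 + 89).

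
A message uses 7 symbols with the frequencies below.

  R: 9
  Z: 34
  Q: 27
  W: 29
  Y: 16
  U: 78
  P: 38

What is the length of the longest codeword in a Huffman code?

4

Merge the two lowest-weight nodes at each step:
merge R(9) and Y(16): 25
merge 25 and Q(27): 52
merge W(29) and Z(34): 63
merge P(38) and 52: 90
merge 63 and U(78): 141
merge 90 and 141: 231
Maximum depth reached is 4.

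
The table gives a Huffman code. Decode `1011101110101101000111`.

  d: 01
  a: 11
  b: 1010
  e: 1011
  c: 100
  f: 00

Read left to right; each codeword is recognised as soon as it completes (prefix code):
  1011→e | 1011→e | 1010→b | 11→a | 01→d | 00→f | 01→d | 11→a
Decoded message: eebadfda

eebadfda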